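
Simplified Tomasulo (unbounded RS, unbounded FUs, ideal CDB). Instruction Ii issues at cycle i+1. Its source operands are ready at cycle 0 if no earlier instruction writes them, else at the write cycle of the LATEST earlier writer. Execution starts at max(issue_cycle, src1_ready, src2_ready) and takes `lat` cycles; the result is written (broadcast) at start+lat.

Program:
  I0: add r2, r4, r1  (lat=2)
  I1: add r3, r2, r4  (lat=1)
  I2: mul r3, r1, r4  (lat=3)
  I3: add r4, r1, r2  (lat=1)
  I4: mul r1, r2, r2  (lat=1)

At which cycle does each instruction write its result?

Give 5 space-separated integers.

I0 add r2: issue@1 deps=(None,None) exec_start@1 write@3
I1 add r3: issue@2 deps=(0,None) exec_start@3 write@4
I2 mul r3: issue@3 deps=(None,None) exec_start@3 write@6
I3 add r4: issue@4 deps=(None,0) exec_start@4 write@5
I4 mul r1: issue@5 deps=(0,0) exec_start@5 write@6

Answer: 3 4 6 5 6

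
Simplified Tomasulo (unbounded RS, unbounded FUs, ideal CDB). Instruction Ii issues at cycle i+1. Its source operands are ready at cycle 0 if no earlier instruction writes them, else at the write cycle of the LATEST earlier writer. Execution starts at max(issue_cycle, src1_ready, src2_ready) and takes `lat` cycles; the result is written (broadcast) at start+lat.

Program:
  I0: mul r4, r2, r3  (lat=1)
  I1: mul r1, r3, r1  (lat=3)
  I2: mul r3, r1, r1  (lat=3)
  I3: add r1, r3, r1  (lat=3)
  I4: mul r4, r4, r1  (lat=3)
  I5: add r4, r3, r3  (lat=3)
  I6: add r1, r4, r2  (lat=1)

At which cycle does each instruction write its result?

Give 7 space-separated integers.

Answer: 2 5 8 11 14 11 12

Derivation:
I0 mul r4: issue@1 deps=(None,None) exec_start@1 write@2
I1 mul r1: issue@2 deps=(None,None) exec_start@2 write@5
I2 mul r3: issue@3 deps=(1,1) exec_start@5 write@8
I3 add r1: issue@4 deps=(2,1) exec_start@8 write@11
I4 mul r4: issue@5 deps=(0,3) exec_start@11 write@14
I5 add r4: issue@6 deps=(2,2) exec_start@8 write@11
I6 add r1: issue@7 deps=(5,None) exec_start@11 write@12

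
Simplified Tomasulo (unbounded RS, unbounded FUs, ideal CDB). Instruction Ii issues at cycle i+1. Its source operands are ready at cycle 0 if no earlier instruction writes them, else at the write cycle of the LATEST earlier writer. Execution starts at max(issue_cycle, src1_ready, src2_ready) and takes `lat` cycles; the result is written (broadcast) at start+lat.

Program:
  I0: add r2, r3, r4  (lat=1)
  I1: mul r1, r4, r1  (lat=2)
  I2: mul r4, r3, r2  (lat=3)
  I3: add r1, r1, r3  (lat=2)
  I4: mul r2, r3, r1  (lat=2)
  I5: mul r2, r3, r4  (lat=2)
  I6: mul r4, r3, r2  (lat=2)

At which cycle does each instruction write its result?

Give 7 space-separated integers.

I0 add r2: issue@1 deps=(None,None) exec_start@1 write@2
I1 mul r1: issue@2 deps=(None,None) exec_start@2 write@4
I2 mul r4: issue@3 deps=(None,0) exec_start@3 write@6
I3 add r1: issue@4 deps=(1,None) exec_start@4 write@6
I4 mul r2: issue@5 deps=(None,3) exec_start@6 write@8
I5 mul r2: issue@6 deps=(None,2) exec_start@6 write@8
I6 mul r4: issue@7 deps=(None,5) exec_start@8 write@10

Answer: 2 4 6 6 8 8 10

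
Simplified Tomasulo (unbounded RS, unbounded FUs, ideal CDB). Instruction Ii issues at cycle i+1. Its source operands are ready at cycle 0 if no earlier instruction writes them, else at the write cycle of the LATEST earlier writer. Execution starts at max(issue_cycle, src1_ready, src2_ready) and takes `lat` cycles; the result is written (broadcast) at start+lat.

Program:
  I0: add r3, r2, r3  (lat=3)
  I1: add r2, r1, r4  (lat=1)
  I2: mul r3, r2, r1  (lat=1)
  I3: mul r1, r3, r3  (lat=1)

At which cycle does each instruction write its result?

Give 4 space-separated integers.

I0 add r3: issue@1 deps=(None,None) exec_start@1 write@4
I1 add r2: issue@2 deps=(None,None) exec_start@2 write@3
I2 mul r3: issue@3 deps=(1,None) exec_start@3 write@4
I3 mul r1: issue@4 deps=(2,2) exec_start@4 write@5

Answer: 4 3 4 5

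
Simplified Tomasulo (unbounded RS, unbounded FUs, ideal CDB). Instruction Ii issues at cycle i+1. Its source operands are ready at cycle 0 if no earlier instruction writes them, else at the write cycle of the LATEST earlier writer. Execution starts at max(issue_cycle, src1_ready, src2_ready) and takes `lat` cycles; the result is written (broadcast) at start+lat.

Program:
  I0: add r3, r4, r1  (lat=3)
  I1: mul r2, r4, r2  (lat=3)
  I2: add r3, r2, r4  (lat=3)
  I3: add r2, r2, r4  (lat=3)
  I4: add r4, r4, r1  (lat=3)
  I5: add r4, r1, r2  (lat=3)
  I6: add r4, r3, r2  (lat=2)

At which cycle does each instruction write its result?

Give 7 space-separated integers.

Answer: 4 5 8 8 8 11 10

Derivation:
I0 add r3: issue@1 deps=(None,None) exec_start@1 write@4
I1 mul r2: issue@2 deps=(None,None) exec_start@2 write@5
I2 add r3: issue@3 deps=(1,None) exec_start@5 write@8
I3 add r2: issue@4 deps=(1,None) exec_start@5 write@8
I4 add r4: issue@5 deps=(None,None) exec_start@5 write@8
I5 add r4: issue@6 deps=(None,3) exec_start@8 write@11
I6 add r4: issue@7 deps=(2,3) exec_start@8 write@10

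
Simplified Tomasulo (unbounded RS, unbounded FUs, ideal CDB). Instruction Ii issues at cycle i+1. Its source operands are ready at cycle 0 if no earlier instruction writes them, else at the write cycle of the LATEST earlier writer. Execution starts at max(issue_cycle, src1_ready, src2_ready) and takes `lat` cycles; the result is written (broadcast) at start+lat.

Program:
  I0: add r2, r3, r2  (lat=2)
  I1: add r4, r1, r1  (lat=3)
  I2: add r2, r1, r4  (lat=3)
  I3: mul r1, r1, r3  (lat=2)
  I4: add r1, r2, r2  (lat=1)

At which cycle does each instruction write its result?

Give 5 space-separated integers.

Answer: 3 5 8 6 9

Derivation:
I0 add r2: issue@1 deps=(None,None) exec_start@1 write@3
I1 add r4: issue@2 deps=(None,None) exec_start@2 write@5
I2 add r2: issue@3 deps=(None,1) exec_start@5 write@8
I3 mul r1: issue@4 deps=(None,None) exec_start@4 write@6
I4 add r1: issue@5 deps=(2,2) exec_start@8 write@9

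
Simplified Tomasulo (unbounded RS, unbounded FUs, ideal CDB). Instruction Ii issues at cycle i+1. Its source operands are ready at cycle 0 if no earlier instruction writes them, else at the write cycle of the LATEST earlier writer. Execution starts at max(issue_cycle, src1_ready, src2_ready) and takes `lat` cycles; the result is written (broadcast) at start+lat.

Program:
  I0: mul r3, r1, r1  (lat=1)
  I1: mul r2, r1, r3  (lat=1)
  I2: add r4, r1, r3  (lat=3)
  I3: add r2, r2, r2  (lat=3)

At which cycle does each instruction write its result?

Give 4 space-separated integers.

I0 mul r3: issue@1 deps=(None,None) exec_start@1 write@2
I1 mul r2: issue@2 deps=(None,0) exec_start@2 write@3
I2 add r4: issue@3 deps=(None,0) exec_start@3 write@6
I3 add r2: issue@4 deps=(1,1) exec_start@4 write@7

Answer: 2 3 6 7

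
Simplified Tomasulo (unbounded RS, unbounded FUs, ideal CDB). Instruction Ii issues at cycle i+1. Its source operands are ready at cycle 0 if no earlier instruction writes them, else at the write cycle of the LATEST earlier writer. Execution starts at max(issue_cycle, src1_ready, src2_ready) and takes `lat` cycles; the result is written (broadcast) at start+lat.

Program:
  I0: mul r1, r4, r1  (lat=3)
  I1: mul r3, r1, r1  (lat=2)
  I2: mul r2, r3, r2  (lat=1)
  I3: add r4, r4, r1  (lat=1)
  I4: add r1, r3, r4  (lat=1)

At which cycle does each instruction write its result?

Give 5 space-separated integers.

I0 mul r1: issue@1 deps=(None,None) exec_start@1 write@4
I1 mul r3: issue@2 deps=(0,0) exec_start@4 write@6
I2 mul r2: issue@3 deps=(1,None) exec_start@6 write@7
I3 add r4: issue@4 deps=(None,0) exec_start@4 write@5
I4 add r1: issue@5 deps=(1,3) exec_start@6 write@7

Answer: 4 6 7 5 7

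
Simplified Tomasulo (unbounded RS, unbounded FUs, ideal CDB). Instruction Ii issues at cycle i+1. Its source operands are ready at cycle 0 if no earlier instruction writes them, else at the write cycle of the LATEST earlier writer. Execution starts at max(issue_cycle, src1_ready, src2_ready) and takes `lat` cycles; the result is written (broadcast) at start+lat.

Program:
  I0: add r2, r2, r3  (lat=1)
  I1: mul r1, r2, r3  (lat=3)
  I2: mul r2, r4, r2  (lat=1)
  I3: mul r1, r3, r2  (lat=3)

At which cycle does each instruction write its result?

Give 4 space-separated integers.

Answer: 2 5 4 7

Derivation:
I0 add r2: issue@1 deps=(None,None) exec_start@1 write@2
I1 mul r1: issue@2 deps=(0,None) exec_start@2 write@5
I2 mul r2: issue@3 deps=(None,0) exec_start@3 write@4
I3 mul r1: issue@4 deps=(None,2) exec_start@4 write@7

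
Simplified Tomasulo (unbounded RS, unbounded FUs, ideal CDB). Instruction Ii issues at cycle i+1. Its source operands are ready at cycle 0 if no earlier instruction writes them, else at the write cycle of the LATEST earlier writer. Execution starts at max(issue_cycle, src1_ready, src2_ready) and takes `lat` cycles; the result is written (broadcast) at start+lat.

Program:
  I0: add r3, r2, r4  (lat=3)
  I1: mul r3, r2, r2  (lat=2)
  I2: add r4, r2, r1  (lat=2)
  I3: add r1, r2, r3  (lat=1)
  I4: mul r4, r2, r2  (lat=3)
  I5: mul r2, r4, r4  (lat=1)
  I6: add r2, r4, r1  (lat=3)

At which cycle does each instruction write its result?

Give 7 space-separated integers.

I0 add r3: issue@1 deps=(None,None) exec_start@1 write@4
I1 mul r3: issue@2 deps=(None,None) exec_start@2 write@4
I2 add r4: issue@3 deps=(None,None) exec_start@3 write@5
I3 add r1: issue@4 deps=(None,1) exec_start@4 write@5
I4 mul r4: issue@5 deps=(None,None) exec_start@5 write@8
I5 mul r2: issue@6 deps=(4,4) exec_start@8 write@9
I6 add r2: issue@7 deps=(4,3) exec_start@8 write@11

Answer: 4 4 5 5 8 9 11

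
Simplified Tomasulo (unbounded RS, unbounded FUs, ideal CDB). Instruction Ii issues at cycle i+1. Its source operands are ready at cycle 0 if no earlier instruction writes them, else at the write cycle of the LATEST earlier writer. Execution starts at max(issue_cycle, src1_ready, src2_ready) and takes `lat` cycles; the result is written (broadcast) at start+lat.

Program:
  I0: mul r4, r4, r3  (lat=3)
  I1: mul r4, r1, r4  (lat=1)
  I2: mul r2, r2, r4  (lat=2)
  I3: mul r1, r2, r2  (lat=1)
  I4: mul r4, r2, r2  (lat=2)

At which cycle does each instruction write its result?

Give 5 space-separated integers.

Answer: 4 5 7 8 9

Derivation:
I0 mul r4: issue@1 deps=(None,None) exec_start@1 write@4
I1 mul r4: issue@2 deps=(None,0) exec_start@4 write@5
I2 mul r2: issue@3 deps=(None,1) exec_start@5 write@7
I3 mul r1: issue@4 deps=(2,2) exec_start@7 write@8
I4 mul r4: issue@5 deps=(2,2) exec_start@7 write@9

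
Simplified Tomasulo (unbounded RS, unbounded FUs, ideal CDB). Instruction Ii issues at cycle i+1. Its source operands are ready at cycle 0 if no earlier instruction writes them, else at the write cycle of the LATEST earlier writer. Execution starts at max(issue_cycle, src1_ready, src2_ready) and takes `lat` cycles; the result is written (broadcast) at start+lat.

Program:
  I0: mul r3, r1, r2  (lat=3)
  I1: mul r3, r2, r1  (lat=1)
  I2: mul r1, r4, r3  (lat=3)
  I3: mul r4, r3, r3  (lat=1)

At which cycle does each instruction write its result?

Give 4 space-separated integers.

Answer: 4 3 6 5

Derivation:
I0 mul r3: issue@1 deps=(None,None) exec_start@1 write@4
I1 mul r3: issue@2 deps=(None,None) exec_start@2 write@3
I2 mul r1: issue@3 deps=(None,1) exec_start@3 write@6
I3 mul r4: issue@4 deps=(1,1) exec_start@4 write@5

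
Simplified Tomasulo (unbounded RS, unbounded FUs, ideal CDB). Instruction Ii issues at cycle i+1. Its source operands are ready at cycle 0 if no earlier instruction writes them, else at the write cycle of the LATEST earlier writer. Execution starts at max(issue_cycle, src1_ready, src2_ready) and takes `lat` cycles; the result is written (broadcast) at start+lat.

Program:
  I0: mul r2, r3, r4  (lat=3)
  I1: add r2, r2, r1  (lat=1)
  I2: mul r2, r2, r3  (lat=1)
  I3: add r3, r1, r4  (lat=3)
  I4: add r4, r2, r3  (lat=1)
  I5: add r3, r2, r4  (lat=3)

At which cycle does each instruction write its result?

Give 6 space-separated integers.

I0 mul r2: issue@1 deps=(None,None) exec_start@1 write@4
I1 add r2: issue@2 deps=(0,None) exec_start@4 write@5
I2 mul r2: issue@3 deps=(1,None) exec_start@5 write@6
I3 add r3: issue@4 deps=(None,None) exec_start@4 write@7
I4 add r4: issue@5 deps=(2,3) exec_start@7 write@8
I5 add r3: issue@6 deps=(2,4) exec_start@8 write@11

Answer: 4 5 6 7 8 11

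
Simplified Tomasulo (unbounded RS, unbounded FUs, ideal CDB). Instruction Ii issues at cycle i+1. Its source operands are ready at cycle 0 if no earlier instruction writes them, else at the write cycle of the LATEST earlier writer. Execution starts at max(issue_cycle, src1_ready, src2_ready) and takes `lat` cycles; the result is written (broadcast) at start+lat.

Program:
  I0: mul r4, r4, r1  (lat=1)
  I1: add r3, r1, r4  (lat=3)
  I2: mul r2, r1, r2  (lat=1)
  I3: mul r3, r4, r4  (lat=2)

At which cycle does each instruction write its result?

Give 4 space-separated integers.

I0 mul r4: issue@1 deps=(None,None) exec_start@1 write@2
I1 add r3: issue@2 deps=(None,0) exec_start@2 write@5
I2 mul r2: issue@3 deps=(None,None) exec_start@3 write@4
I3 mul r3: issue@4 deps=(0,0) exec_start@4 write@6

Answer: 2 5 4 6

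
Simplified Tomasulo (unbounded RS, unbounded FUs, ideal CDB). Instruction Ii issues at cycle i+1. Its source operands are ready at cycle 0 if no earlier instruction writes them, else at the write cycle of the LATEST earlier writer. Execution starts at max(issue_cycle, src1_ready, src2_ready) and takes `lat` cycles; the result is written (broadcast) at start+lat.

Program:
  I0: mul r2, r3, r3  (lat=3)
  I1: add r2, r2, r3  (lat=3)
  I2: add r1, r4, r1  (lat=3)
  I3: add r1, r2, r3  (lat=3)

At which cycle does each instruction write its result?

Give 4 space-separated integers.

Answer: 4 7 6 10

Derivation:
I0 mul r2: issue@1 deps=(None,None) exec_start@1 write@4
I1 add r2: issue@2 deps=(0,None) exec_start@4 write@7
I2 add r1: issue@3 deps=(None,None) exec_start@3 write@6
I3 add r1: issue@4 deps=(1,None) exec_start@7 write@10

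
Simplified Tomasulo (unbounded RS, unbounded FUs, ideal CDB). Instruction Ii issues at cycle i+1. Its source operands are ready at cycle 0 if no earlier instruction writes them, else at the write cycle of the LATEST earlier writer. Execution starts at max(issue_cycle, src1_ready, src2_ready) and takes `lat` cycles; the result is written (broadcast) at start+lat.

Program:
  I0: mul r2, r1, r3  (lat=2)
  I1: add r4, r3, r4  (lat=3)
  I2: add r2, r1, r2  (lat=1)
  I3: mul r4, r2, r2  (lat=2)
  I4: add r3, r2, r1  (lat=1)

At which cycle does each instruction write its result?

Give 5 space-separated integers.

Answer: 3 5 4 6 6

Derivation:
I0 mul r2: issue@1 deps=(None,None) exec_start@1 write@3
I1 add r4: issue@2 deps=(None,None) exec_start@2 write@5
I2 add r2: issue@3 deps=(None,0) exec_start@3 write@4
I3 mul r4: issue@4 deps=(2,2) exec_start@4 write@6
I4 add r3: issue@5 deps=(2,None) exec_start@5 write@6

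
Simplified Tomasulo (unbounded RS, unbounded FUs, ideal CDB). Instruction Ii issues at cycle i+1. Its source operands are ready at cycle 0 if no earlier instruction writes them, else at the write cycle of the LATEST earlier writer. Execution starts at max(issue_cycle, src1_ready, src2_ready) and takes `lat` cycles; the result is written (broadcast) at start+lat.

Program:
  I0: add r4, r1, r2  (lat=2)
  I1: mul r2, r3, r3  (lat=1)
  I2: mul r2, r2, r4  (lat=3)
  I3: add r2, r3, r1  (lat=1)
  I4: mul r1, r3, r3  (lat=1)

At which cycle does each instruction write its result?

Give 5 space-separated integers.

I0 add r4: issue@1 deps=(None,None) exec_start@1 write@3
I1 mul r2: issue@2 deps=(None,None) exec_start@2 write@3
I2 mul r2: issue@3 deps=(1,0) exec_start@3 write@6
I3 add r2: issue@4 deps=(None,None) exec_start@4 write@5
I4 mul r1: issue@5 deps=(None,None) exec_start@5 write@6

Answer: 3 3 6 5 6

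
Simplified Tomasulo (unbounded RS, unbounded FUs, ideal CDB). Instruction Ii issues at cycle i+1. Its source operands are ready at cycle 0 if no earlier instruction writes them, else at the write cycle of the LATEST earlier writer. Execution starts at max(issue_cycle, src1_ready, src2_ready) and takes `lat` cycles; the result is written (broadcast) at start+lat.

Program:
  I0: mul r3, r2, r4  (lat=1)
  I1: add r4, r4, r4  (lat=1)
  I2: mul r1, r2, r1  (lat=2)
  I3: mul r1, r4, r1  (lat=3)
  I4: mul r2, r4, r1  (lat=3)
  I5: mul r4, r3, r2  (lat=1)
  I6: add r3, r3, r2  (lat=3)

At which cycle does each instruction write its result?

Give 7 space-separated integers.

I0 mul r3: issue@1 deps=(None,None) exec_start@1 write@2
I1 add r4: issue@2 deps=(None,None) exec_start@2 write@3
I2 mul r1: issue@3 deps=(None,None) exec_start@3 write@5
I3 mul r1: issue@4 deps=(1,2) exec_start@5 write@8
I4 mul r2: issue@5 deps=(1,3) exec_start@8 write@11
I5 mul r4: issue@6 deps=(0,4) exec_start@11 write@12
I6 add r3: issue@7 deps=(0,4) exec_start@11 write@14

Answer: 2 3 5 8 11 12 14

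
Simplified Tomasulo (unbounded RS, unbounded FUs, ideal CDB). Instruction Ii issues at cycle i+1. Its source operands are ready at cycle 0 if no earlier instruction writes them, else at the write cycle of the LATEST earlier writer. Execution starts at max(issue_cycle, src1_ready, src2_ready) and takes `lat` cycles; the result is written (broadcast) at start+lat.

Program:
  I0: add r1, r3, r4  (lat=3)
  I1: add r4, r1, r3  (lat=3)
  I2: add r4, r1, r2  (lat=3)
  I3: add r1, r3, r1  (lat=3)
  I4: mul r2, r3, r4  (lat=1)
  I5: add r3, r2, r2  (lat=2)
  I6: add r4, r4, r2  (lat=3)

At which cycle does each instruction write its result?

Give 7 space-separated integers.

Answer: 4 7 7 7 8 10 11

Derivation:
I0 add r1: issue@1 deps=(None,None) exec_start@1 write@4
I1 add r4: issue@2 deps=(0,None) exec_start@4 write@7
I2 add r4: issue@3 deps=(0,None) exec_start@4 write@7
I3 add r1: issue@4 deps=(None,0) exec_start@4 write@7
I4 mul r2: issue@5 deps=(None,2) exec_start@7 write@8
I5 add r3: issue@6 deps=(4,4) exec_start@8 write@10
I6 add r4: issue@7 deps=(2,4) exec_start@8 write@11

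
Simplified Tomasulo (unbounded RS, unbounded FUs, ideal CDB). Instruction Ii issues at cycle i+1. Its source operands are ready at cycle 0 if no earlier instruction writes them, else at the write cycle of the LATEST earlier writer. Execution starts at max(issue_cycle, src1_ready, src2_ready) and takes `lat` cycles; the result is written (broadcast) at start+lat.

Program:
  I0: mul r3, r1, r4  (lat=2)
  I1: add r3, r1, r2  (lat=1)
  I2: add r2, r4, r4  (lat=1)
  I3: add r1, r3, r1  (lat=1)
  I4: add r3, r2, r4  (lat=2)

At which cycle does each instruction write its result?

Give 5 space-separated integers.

I0 mul r3: issue@1 deps=(None,None) exec_start@1 write@3
I1 add r3: issue@2 deps=(None,None) exec_start@2 write@3
I2 add r2: issue@3 deps=(None,None) exec_start@3 write@4
I3 add r1: issue@4 deps=(1,None) exec_start@4 write@5
I4 add r3: issue@5 deps=(2,None) exec_start@5 write@7

Answer: 3 3 4 5 7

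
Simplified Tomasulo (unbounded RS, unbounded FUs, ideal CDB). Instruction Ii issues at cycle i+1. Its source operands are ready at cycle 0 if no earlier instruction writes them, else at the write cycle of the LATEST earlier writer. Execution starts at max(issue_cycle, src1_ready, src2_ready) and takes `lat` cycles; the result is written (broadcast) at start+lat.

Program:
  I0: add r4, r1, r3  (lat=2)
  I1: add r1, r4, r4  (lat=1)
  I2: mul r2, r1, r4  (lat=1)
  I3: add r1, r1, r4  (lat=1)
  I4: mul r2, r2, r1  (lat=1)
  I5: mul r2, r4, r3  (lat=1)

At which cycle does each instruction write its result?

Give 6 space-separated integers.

I0 add r4: issue@1 deps=(None,None) exec_start@1 write@3
I1 add r1: issue@2 deps=(0,0) exec_start@3 write@4
I2 mul r2: issue@3 deps=(1,0) exec_start@4 write@5
I3 add r1: issue@4 deps=(1,0) exec_start@4 write@5
I4 mul r2: issue@5 deps=(2,3) exec_start@5 write@6
I5 mul r2: issue@6 deps=(0,None) exec_start@6 write@7

Answer: 3 4 5 5 6 7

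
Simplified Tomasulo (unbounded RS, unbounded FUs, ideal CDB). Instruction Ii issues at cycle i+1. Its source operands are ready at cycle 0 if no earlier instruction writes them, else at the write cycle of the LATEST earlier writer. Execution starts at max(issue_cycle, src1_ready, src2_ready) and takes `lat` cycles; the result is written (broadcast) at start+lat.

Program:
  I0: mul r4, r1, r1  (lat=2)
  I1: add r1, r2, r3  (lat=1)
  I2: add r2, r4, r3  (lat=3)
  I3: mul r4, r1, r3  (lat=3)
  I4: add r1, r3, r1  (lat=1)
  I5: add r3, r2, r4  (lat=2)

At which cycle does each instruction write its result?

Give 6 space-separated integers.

I0 mul r4: issue@1 deps=(None,None) exec_start@1 write@3
I1 add r1: issue@2 deps=(None,None) exec_start@2 write@3
I2 add r2: issue@3 deps=(0,None) exec_start@3 write@6
I3 mul r4: issue@4 deps=(1,None) exec_start@4 write@7
I4 add r1: issue@5 deps=(None,1) exec_start@5 write@6
I5 add r3: issue@6 deps=(2,3) exec_start@7 write@9

Answer: 3 3 6 7 6 9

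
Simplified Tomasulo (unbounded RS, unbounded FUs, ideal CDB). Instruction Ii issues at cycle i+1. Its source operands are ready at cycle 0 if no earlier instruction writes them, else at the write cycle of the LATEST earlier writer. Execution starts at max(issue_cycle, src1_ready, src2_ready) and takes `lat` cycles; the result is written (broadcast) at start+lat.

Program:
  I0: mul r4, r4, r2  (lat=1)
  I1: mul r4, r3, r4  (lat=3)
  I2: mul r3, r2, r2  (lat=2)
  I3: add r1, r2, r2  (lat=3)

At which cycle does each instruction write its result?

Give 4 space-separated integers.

Answer: 2 5 5 7

Derivation:
I0 mul r4: issue@1 deps=(None,None) exec_start@1 write@2
I1 mul r4: issue@2 deps=(None,0) exec_start@2 write@5
I2 mul r3: issue@3 deps=(None,None) exec_start@3 write@5
I3 add r1: issue@4 deps=(None,None) exec_start@4 write@7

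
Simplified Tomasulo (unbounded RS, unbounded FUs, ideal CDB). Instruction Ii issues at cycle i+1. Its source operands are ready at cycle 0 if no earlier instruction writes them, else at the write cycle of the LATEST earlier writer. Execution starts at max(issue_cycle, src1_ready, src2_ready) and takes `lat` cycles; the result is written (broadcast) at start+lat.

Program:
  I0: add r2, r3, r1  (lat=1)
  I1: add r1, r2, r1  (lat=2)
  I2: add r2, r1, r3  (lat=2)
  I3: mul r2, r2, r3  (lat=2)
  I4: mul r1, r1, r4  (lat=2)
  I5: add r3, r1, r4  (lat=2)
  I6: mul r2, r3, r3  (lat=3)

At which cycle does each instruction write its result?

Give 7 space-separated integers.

I0 add r2: issue@1 deps=(None,None) exec_start@1 write@2
I1 add r1: issue@2 deps=(0,None) exec_start@2 write@4
I2 add r2: issue@3 deps=(1,None) exec_start@4 write@6
I3 mul r2: issue@4 deps=(2,None) exec_start@6 write@8
I4 mul r1: issue@5 deps=(1,None) exec_start@5 write@7
I5 add r3: issue@6 deps=(4,None) exec_start@7 write@9
I6 mul r2: issue@7 deps=(5,5) exec_start@9 write@12

Answer: 2 4 6 8 7 9 12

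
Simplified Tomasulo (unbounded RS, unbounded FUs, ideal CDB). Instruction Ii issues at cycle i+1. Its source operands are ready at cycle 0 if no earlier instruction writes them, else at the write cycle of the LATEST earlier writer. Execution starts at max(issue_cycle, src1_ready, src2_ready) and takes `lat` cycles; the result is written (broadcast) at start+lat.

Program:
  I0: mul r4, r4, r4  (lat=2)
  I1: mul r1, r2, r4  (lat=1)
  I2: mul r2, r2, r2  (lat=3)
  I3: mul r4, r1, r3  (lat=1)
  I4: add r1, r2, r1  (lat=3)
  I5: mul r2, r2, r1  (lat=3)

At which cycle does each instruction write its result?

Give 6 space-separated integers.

I0 mul r4: issue@1 deps=(None,None) exec_start@1 write@3
I1 mul r1: issue@2 deps=(None,0) exec_start@3 write@4
I2 mul r2: issue@3 deps=(None,None) exec_start@3 write@6
I3 mul r4: issue@4 deps=(1,None) exec_start@4 write@5
I4 add r1: issue@5 deps=(2,1) exec_start@6 write@9
I5 mul r2: issue@6 deps=(2,4) exec_start@9 write@12

Answer: 3 4 6 5 9 12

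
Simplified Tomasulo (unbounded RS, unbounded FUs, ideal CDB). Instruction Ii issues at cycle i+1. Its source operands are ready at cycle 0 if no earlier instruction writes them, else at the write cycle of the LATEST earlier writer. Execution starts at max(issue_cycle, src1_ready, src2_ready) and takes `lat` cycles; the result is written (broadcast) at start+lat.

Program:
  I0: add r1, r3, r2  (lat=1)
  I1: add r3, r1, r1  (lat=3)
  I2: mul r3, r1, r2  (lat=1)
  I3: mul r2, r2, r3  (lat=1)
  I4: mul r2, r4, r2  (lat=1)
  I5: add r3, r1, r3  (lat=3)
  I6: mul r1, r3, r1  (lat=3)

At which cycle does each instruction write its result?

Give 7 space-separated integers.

Answer: 2 5 4 5 6 9 12

Derivation:
I0 add r1: issue@1 deps=(None,None) exec_start@1 write@2
I1 add r3: issue@2 deps=(0,0) exec_start@2 write@5
I2 mul r3: issue@3 deps=(0,None) exec_start@3 write@4
I3 mul r2: issue@4 deps=(None,2) exec_start@4 write@5
I4 mul r2: issue@5 deps=(None,3) exec_start@5 write@6
I5 add r3: issue@6 deps=(0,2) exec_start@6 write@9
I6 mul r1: issue@7 deps=(5,0) exec_start@9 write@12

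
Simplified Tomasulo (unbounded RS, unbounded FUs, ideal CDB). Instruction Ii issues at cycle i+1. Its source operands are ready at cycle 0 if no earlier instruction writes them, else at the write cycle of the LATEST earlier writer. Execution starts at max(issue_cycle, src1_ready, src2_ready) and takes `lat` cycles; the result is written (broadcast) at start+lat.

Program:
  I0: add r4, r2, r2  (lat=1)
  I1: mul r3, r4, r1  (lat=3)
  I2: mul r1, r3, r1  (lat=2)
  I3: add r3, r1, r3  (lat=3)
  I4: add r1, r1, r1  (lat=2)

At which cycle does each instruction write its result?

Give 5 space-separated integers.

Answer: 2 5 7 10 9

Derivation:
I0 add r4: issue@1 deps=(None,None) exec_start@1 write@2
I1 mul r3: issue@2 deps=(0,None) exec_start@2 write@5
I2 mul r1: issue@3 deps=(1,None) exec_start@5 write@7
I3 add r3: issue@4 deps=(2,1) exec_start@7 write@10
I4 add r1: issue@5 deps=(2,2) exec_start@7 write@9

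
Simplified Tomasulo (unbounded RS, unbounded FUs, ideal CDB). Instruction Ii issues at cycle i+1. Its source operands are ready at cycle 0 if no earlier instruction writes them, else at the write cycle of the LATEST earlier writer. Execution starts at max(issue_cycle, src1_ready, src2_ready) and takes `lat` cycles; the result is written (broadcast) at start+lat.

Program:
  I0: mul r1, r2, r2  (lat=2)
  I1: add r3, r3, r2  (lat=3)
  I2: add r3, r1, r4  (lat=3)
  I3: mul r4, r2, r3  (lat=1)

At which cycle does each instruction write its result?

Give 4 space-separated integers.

I0 mul r1: issue@1 deps=(None,None) exec_start@1 write@3
I1 add r3: issue@2 deps=(None,None) exec_start@2 write@5
I2 add r3: issue@3 deps=(0,None) exec_start@3 write@6
I3 mul r4: issue@4 deps=(None,2) exec_start@6 write@7

Answer: 3 5 6 7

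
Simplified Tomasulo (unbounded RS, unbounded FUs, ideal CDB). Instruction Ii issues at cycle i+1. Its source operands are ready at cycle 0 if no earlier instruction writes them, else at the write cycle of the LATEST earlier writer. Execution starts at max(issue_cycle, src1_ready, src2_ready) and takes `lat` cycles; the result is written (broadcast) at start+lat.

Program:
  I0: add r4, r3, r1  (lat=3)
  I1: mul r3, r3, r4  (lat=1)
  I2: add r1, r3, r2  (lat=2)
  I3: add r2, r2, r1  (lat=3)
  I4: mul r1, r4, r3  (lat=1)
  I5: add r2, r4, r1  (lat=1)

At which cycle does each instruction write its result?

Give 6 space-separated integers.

I0 add r4: issue@1 deps=(None,None) exec_start@1 write@4
I1 mul r3: issue@2 deps=(None,0) exec_start@4 write@5
I2 add r1: issue@3 deps=(1,None) exec_start@5 write@7
I3 add r2: issue@4 deps=(None,2) exec_start@7 write@10
I4 mul r1: issue@5 deps=(0,1) exec_start@5 write@6
I5 add r2: issue@6 deps=(0,4) exec_start@6 write@7

Answer: 4 5 7 10 6 7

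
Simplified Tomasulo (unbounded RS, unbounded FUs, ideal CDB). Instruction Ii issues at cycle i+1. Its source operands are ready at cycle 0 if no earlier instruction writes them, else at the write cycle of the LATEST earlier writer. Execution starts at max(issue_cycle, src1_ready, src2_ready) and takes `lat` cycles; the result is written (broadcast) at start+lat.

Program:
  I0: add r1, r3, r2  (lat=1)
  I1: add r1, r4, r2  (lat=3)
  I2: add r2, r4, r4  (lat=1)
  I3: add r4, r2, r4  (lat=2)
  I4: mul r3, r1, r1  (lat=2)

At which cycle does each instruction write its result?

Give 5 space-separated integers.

I0 add r1: issue@1 deps=(None,None) exec_start@1 write@2
I1 add r1: issue@2 deps=(None,None) exec_start@2 write@5
I2 add r2: issue@3 deps=(None,None) exec_start@3 write@4
I3 add r4: issue@4 deps=(2,None) exec_start@4 write@6
I4 mul r3: issue@5 deps=(1,1) exec_start@5 write@7

Answer: 2 5 4 6 7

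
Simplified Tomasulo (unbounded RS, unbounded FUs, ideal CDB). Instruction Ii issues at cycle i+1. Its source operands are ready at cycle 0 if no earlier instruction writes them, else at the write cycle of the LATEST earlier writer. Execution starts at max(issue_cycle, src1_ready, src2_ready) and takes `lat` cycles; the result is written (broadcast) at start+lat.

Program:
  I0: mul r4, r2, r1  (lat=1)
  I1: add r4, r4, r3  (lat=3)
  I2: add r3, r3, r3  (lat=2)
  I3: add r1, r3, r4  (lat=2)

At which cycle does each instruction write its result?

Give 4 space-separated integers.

I0 mul r4: issue@1 deps=(None,None) exec_start@1 write@2
I1 add r4: issue@2 deps=(0,None) exec_start@2 write@5
I2 add r3: issue@3 deps=(None,None) exec_start@3 write@5
I3 add r1: issue@4 deps=(2,1) exec_start@5 write@7

Answer: 2 5 5 7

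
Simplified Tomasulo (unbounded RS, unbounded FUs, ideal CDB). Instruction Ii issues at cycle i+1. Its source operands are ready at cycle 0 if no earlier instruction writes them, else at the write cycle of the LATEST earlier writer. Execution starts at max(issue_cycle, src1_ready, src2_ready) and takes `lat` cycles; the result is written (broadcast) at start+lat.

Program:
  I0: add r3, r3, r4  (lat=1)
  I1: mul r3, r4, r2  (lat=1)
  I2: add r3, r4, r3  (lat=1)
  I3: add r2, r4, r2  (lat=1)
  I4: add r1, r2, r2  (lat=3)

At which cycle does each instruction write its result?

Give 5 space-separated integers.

Answer: 2 3 4 5 8

Derivation:
I0 add r3: issue@1 deps=(None,None) exec_start@1 write@2
I1 mul r3: issue@2 deps=(None,None) exec_start@2 write@3
I2 add r3: issue@3 deps=(None,1) exec_start@3 write@4
I3 add r2: issue@4 deps=(None,None) exec_start@4 write@5
I4 add r1: issue@5 deps=(3,3) exec_start@5 write@8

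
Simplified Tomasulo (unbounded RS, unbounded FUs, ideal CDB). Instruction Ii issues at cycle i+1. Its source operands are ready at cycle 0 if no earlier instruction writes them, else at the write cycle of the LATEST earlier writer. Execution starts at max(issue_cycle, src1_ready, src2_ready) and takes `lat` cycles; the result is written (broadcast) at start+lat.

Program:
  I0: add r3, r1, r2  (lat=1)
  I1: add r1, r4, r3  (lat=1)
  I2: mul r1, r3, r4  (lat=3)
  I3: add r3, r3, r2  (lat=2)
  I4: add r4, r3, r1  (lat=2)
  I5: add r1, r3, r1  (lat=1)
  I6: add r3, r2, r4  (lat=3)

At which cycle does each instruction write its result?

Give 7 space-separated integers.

Answer: 2 3 6 6 8 7 11

Derivation:
I0 add r3: issue@1 deps=(None,None) exec_start@1 write@2
I1 add r1: issue@2 deps=(None,0) exec_start@2 write@3
I2 mul r1: issue@3 deps=(0,None) exec_start@3 write@6
I3 add r3: issue@4 deps=(0,None) exec_start@4 write@6
I4 add r4: issue@5 deps=(3,2) exec_start@6 write@8
I5 add r1: issue@6 deps=(3,2) exec_start@6 write@7
I6 add r3: issue@7 deps=(None,4) exec_start@8 write@11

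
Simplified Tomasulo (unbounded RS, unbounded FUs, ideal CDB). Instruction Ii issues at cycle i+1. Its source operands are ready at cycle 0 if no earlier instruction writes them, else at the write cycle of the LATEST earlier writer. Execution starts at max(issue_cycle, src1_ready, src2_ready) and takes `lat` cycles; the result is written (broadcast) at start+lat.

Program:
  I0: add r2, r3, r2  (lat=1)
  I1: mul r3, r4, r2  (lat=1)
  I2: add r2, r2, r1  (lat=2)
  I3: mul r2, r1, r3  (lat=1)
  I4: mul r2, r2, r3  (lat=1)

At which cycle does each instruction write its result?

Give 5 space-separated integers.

Answer: 2 3 5 5 6

Derivation:
I0 add r2: issue@1 deps=(None,None) exec_start@1 write@2
I1 mul r3: issue@2 deps=(None,0) exec_start@2 write@3
I2 add r2: issue@3 deps=(0,None) exec_start@3 write@5
I3 mul r2: issue@4 deps=(None,1) exec_start@4 write@5
I4 mul r2: issue@5 deps=(3,1) exec_start@5 write@6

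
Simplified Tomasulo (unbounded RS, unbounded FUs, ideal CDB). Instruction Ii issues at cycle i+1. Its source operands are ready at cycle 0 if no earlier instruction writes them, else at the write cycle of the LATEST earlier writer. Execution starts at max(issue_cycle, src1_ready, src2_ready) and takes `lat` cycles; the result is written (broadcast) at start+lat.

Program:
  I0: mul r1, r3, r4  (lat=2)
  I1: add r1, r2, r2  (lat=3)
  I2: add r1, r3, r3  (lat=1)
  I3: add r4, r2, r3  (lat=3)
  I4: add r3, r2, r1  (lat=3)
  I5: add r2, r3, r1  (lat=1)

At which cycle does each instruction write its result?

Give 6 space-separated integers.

Answer: 3 5 4 7 8 9

Derivation:
I0 mul r1: issue@1 deps=(None,None) exec_start@1 write@3
I1 add r1: issue@2 deps=(None,None) exec_start@2 write@5
I2 add r1: issue@3 deps=(None,None) exec_start@3 write@4
I3 add r4: issue@4 deps=(None,None) exec_start@4 write@7
I4 add r3: issue@5 deps=(None,2) exec_start@5 write@8
I5 add r2: issue@6 deps=(4,2) exec_start@8 write@9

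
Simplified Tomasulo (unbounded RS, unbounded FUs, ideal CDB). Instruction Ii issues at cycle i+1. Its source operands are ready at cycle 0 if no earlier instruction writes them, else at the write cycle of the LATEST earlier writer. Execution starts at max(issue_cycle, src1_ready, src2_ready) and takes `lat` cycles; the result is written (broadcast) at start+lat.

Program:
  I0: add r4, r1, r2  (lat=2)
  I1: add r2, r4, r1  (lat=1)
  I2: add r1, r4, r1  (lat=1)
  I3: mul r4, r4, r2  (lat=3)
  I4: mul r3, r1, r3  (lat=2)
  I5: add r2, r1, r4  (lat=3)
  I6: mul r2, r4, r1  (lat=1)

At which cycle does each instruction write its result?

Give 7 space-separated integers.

Answer: 3 4 4 7 7 10 8

Derivation:
I0 add r4: issue@1 deps=(None,None) exec_start@1 write@3
I1 add r2: issue@2 deps=(0,None) exec_start@3 write@4
I2 add r1: issue@3 deps=(0,None) exec_start@3 write@4
I3 mul r4: issue@4 deps=(0,1) exec_start@4 write@7
I4 mul r3: issue@5 deps=(2,None) exec_start@5 write@7
I5 add r2: issue@6 deps=(2,3) exec_start@7 write@10
I6 mul r2: issue@7 deps=(3,2) exec_start@7 write@8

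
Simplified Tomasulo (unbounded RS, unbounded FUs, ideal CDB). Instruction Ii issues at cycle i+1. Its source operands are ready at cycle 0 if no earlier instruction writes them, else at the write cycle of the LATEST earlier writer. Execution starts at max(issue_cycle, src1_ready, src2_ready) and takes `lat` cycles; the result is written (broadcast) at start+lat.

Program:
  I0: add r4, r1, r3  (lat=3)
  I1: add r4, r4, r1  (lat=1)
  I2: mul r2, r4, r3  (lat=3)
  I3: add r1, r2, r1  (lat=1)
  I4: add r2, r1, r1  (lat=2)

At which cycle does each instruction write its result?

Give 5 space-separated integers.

I0 add r4: issue@1 deps=(None,None) exec_start@1 write@4
I1 add r4: issue@2 deps=(0,None) exec_start@4 write@5
I2 mul r2: issue@3 deps=(1,None) exec_start@5 write@8
I3 add r1: issue@4 deps=(2,None) exec_start@8 write@9
I4 add r2: issue@5 deps=(3,3) exec_start@9 write@11

Answer: 4 5 8 9 11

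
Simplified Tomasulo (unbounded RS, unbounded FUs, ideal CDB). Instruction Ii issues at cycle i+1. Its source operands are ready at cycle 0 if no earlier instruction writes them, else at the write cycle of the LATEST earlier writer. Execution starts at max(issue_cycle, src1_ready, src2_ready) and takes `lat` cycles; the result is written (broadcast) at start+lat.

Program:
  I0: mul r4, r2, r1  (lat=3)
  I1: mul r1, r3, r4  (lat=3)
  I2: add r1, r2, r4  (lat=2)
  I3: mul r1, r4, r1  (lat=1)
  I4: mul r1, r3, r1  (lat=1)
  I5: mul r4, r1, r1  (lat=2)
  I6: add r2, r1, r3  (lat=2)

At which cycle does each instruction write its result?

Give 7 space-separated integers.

Answer: 4 7 6 7 8 10 10

Derivation:
I0 mul r4: issue@1 deps=(None,None) exec_start@1 write@4
I1 mul r1: issue@2 deps=(None,0) exec_start@4 write@7
I2 add r1: issue@3 deps=(None,0) exec_start@4 write@6
I3 mul r1: issue@4 deps=(0,2) exec_start@6 write@7
I4 mul r1: issue@5 deps=(None,3) exec_start@7 write@8
I5 mul r4: issue@6 deps=(4,4) exec_start@8 write@10
I6 add r2: issue@7 deps=(4,None) exec_start@8 write@10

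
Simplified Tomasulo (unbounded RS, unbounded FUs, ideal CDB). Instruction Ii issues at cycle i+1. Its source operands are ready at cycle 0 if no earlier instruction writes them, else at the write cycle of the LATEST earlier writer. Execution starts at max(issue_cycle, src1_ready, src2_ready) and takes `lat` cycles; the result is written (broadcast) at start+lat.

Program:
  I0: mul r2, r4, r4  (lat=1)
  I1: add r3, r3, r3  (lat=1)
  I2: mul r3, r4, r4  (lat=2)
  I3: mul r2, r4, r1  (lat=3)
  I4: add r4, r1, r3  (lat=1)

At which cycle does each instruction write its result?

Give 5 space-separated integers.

I0 mul r2: issue@1 deps=(None,None) exec_start@1 write@2
I1 add r3: issue@2 deps=(None,None) exec_start@2 write@3
I2 mul r3: issue@3 deps=(None,None) exec_start@3 write@5
I3 mul r2: issue@4 deps=(None,None) exec_start@4 write@7
I4 add r4: issue@5 deps=(None,2) exec_start@5 write@6

Answer: 2 3 5 7 6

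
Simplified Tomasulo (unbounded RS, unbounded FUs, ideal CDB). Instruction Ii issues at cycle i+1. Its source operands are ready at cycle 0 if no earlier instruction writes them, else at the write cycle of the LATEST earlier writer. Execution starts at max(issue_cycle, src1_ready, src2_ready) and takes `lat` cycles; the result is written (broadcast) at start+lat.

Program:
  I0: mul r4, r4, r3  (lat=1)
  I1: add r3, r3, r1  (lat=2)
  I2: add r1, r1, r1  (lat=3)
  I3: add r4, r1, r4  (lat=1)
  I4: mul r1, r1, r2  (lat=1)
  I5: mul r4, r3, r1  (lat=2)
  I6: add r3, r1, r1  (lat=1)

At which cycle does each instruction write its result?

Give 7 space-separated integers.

Answer: 2 4 6 7 7 9 8

Derivation:
I0 mul r4: issue@1 deps=(None,None) exec_start@1 write@2
I1 add r3: issue@2 deps=(None,None) exec_start@2 write@4
I2 add r1: issue@3 deps=(None,None) exec_start@3 write@6
I3 add r4: issue@4 deps=(2,0) exec_start@6 write@7
I4 mul r1: issue@5 deps=(2,None) exec_start@6 write@7
I5 mul r4: issue@6 deps=(1,4) exec_start@7 write@9
I6 add r3: issue@7 deps=(4,4) exec_start@7 write@8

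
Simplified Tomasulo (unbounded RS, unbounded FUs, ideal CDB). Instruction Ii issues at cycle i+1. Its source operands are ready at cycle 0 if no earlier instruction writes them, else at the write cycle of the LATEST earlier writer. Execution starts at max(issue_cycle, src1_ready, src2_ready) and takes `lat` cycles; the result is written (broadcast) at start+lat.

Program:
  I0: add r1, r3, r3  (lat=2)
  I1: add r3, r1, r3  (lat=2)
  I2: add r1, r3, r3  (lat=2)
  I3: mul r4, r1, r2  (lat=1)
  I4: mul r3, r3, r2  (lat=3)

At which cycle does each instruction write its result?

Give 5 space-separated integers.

I0 add r1: issue@1 deps=(None,None) exec_start@1 write@3
I1 add r3: issue@2 deps=(0,None) exec_start@3 write@5
I2 add r1: issue@3 deps=(1,1) exec_start@5 write@7
I3 mul r4: issue@4 deps=(2,None) exec_start@7 write@8
I4 mul r3: issue@5 deps=(1,None) exec_start@5 write@8

Answer: 3 5 7 8 8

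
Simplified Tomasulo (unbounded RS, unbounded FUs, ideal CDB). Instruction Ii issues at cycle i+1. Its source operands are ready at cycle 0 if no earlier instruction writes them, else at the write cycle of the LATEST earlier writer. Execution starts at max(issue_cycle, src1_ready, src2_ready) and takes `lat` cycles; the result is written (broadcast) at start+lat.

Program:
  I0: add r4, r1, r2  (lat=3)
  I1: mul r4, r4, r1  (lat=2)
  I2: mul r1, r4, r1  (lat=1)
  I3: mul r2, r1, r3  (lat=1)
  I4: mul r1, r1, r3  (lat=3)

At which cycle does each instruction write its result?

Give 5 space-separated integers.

Answer: 4 6 7 8 10

Derivation:
I0 add r4: issue@1 deps=(None,None) exec_start@1 write@4
I1 mul r4: issue@2 deps=(0,None) exec_start@4 write@6
I2 mul r1: issue@3 deps=(1,None) exec_start@6 write@7
I3 mul r2: issue@4 deps=(2,None) exec_start@7 write@8
I4 mul r1: issue@5 deps=(2,None) exec_start@7 write@10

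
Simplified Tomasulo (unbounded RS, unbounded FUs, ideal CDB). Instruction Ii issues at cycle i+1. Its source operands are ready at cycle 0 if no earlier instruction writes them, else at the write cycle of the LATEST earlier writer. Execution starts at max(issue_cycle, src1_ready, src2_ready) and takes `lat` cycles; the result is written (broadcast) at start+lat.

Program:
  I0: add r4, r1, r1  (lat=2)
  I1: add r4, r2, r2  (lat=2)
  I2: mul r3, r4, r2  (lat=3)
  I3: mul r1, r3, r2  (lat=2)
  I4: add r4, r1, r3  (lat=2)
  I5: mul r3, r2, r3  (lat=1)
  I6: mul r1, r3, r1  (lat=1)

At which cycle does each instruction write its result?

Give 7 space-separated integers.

Answer: 3 4 7 9 11 8 10

Derivation:
I0 add r4: issue@1 deps=(None,None) exec_start@1 write@3
I1 add r4: issue@2 deps=(None,None) exec_start@2 write@4
I2 mul r3: issue@3 deps=(1,None) exec_start@4 write@7
I3 mul r1: issue@4 deps=(2,None) exec_start@7 write@9
I4 add r4: issue@5 deps=(3,2) exec_start@9 write@11
I5 mul r3: issue@6 deps=(None,2) exec_start@7 write@8
I6 mul r1: issue@7 deps=(5,3) exec_start@9 write@10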